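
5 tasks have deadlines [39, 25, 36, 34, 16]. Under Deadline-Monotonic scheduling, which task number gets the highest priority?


Sort tasks by relative deadline (ascending):
  Task 5: deadline = 16
  Task 2: deadline = 25
  Task 4: deadline = 34
  Task 3: deadline = 36
  Task 1: deadline = 39
Priority order (highest first): [5, 2, 4, 3, 1]
Highest priority task = 5

5


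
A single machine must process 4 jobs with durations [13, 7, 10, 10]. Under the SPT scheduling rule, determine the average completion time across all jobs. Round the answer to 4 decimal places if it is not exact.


Sort jobs by processing time (SPT order): [7, 10, 10, 13]
Compute completion times sequentially:
  Job 1: processing = 7, completes at 7
  Job 2: processing = 10, completes at 17
  Job 3: processing = 10, completes at 27
  Job 4: processing = 13, completes at 40
Sum of completion times = 91
Average completion time = 91/4 = 22.75

22.75


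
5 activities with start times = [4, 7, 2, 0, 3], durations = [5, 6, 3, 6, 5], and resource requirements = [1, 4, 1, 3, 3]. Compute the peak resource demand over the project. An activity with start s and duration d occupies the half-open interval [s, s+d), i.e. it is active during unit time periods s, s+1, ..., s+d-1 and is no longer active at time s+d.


Each activity i is active on [start_i, start_i + duration_i).
Compute total resource usage per time slot:
  t=0: active resources = [3], total = 3
  t=1: active resources = [3], total = 3
  t=2: active resources = [1, 3], total = 4
  t=3: active resources = [1, 3, 3], total = 7
  t=4: active resources = [1, 1, 3, 3], total = 8
  t=5: active resources = [1, 3, 3], total = 7
  t=6: active resources = [1, 3], total = 4
  t=7: active resources = [1, 4, 3], total = 8
  t=8: active resources = [1, 4], total = 5
  t=9: active resources = [4], total = 4
  t=10: active resources = [4], total = 4
  t=11: active resources = [4], total = 4
  t=12: active resources = [4], total = 4
Peak resource demand = 8

8


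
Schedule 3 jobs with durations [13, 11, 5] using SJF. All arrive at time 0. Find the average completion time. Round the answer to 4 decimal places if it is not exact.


SJF order (ascending): [5, 11, 13]
Completion times:
  Job 1: burst=5, C=5
  Job 2: burst=11, C=16
  Job 3: burst=13, C=29
Average completion = 50/3 = 16.6667

16.6667


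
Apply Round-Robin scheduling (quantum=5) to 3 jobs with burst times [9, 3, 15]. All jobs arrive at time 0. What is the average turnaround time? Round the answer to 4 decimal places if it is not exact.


Time quantum = 5
Execution trace:
  J1 runs 5 units, time = 5
  J2 runs 3 units, time = 8
  J3 runs 5 units, time = 13
  J1 runs 4 units, time = 17
  J3 runs 5 units, time = 22
  J3 runs 5 units, time = 27
Finish times: [17, 8, 27]
Average turnaround = 52/3 = 17.3333

17.3333


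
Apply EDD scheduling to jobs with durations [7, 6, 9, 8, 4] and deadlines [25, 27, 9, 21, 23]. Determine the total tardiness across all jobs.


Sort by due date (EDD order): [(9, 9), (8, 21), (4, 23), (7, 25), (6, 27)]
Compute completion times and tardiness:
  Job 1: p=9, d=9, C=9, tardiness=max(0,9-9)=0
  Job 2: p=8, d=21, C=17, tardiness=max(0,17-21)=0
  Job 3: p=4, d=23, C=21, tardiness=max(0,21-23)=0
  Job 4: p=7, d=25, C=28, tardiness=max(0,28-25)=3
  Job 5: p=6, d=27, C=34, tardiness=max(0,34-27)=7
Total tardiness = 10

10


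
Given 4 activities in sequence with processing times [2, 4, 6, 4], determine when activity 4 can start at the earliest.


Activity 4 starts after activities 1 through 3 complete.
Predecessor durations: [2, 4, 6]
ES = 2 + 4 + 6 = 12

12


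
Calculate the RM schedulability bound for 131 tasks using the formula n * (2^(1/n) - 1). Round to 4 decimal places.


Compute 2^(1/131) = 1.0053052230
Subtract 1: 1.0053052230 - 1 = 0.0053052230
Multiply by n: 131 * 0.0053052230 = 0.6949842130
Round to 4 dp: 0.6950

0.6950


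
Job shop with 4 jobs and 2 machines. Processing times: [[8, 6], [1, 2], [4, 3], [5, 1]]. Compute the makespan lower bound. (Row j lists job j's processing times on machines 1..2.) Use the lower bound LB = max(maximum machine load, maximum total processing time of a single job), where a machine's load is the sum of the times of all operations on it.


Machine loads:
  Machine 1: 8 + 1 + 4 + 5 = 18
  Machine 2: 6 + 2 + 3 + 1 = 12
Max machine load = 18
Job totals:
  Job 1: 14
  Job 2: 3
  Job 3: 7
  Job 4: 6
Max job total = 14
Lower bound = max(18, 14) = 18

18


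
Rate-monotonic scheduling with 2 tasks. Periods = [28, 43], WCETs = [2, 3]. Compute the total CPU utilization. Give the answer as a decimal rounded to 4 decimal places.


Compute individual utilizations (exact fractions):
  Task 1: C/T = 2/28 = 1/14 (approx. 0.0714)
  Task 2: C/T = 3/43 (approx. 0.0698)
Total utilization U = 1/14 + 3/43 = 85/602
Rounded to 4 decimal places: U = 0.1412
RM (Liu & Layland) bound for 2 tasks = 0.828427; compare with U = 85/602 (approx. 0.141196)
U <= bound, so schedulable by RM sufficient condition.

0.1412


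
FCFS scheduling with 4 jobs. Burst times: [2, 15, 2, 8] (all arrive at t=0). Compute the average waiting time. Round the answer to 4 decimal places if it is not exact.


FCFS order (as given): [2, 15, 2, 8]
Waiting times:
  Job 1: wait = 0
  Job 2: wait = 2
  Job 3: wait = 17
  Job 4: wait = 19
Sum of waiting times = 38
Average waiting time = 38/4 = 9.5

9.5


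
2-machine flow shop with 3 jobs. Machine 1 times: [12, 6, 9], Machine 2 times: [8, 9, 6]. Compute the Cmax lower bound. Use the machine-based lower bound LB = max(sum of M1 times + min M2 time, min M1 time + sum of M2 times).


LB1 = sum(M1 times) + min(M2 times) = 27 + 6 = 33
LB2 = min(M1 times) + sum(M2 times) = 6 + 23 = 29
Lower bound = max(LB1, LB2) = max(33, 29) = 33

33


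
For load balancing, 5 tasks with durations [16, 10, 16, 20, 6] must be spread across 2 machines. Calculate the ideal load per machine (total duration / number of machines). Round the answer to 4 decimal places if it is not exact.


Total processing time = 16 + 10 + 16 + 20 + 6 = 68
Number of machines = 2
Ideal balanced load = 68 / 2 = 34.0

34.0


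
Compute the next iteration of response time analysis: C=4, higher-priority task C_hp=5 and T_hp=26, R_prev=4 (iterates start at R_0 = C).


R_next = C + ceil(R_prev / T_hp) * C_hp
ceil(4 / 26) = ceil(0.1538) = 1
Interference = 1 * 5 = 5
R_next = 4 + 5 = 9

9


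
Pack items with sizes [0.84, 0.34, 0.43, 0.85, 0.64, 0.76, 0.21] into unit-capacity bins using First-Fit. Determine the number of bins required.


Place items sequentially using First-Fit:
  Item 0.84 -> new Bin 1
  Item 0.34 -> new Bin 2
  Item 0.43 -> Bin 2 (now 0.77)
  Item 0.85 -> new Bin 3
  Item 0.64 -> new Bin 4
  Item 0.76 -> new Bin 5
  Item 0.21 -> Bin 2 (now 0.98)
Total bins used = 5

5


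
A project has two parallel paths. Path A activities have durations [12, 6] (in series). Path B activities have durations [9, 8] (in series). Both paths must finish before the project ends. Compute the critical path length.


Path A total = 12 + 6 = 18
Path B total = 9 + 8 = 17
Critical path = longest path = max(18, 17) = 18

18


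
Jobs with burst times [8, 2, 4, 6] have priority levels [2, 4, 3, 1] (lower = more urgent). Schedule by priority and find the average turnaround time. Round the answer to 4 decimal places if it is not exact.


Sort by priority (ascending = highest first):
Order: [(1, 6), (2, 8), (3, 4), (4, 2)]
Completion times:
  Priority 1, burst=6, C=6
  Priority 2, burst=8, C=14
  Priority 3, burst=4, C=18
  Priority 4, burst=2, C=20
Average turnaround = 58/4 = 14.5

14.5


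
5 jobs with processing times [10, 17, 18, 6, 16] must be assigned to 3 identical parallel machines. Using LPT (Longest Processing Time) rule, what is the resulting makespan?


Sort jobs in decreasing order (LPT): [18, 17, 16, 10, 6]
Assign each job to the least loaded machine:
  Machine 1: jobs [18], load = 18
  Machine 2: jobs [17, 6], load = 23
  Machine 3: jobs [16, 10], load = 26
Makespan = max load = 26

26


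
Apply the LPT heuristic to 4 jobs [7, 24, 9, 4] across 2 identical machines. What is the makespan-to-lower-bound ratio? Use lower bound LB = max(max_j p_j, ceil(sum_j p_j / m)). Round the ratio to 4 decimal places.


LPT order: [24, 9, 7, 4]
Machine loads after assignment: [24, 20]
LPT makespan = 24
Lower bound = max(max_job, ceil(total/2)) = max(24, 22) = 24
Ratio = 24 / 24 = 1.0

1.0


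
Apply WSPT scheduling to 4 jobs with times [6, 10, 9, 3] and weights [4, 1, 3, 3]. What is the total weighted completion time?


Compute p/w ratios and sort ascending (WSPT): [(3, 3), (6, 4), (9, 3), (10, 1)]
Compute weighted completion times:
  Job (p=3,w=3): C=3, w*C=3*3=9
  Job (p=6,w=4): C=9, w*C=4*9=36
  Job (p=9,w=3): C=18, w*C=3*18=54
  Job (p=10,w=1): C=28, w*C=1*28=28
Total weighted completion time = 127

127


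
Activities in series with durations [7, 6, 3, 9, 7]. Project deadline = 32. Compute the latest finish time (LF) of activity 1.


LF(activity 1) = deadline - sum of successor durations
Successors: activities 2 through 5 with durations [6, 3, 9, 7]
Sum of successor durations = 25
LF = 32 - 25 = 7

7


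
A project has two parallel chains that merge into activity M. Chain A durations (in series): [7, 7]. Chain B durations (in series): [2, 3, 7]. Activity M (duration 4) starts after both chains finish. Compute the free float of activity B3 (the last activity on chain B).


ES(B3) = sum of predecessors on chain B = 5
EF(B3) = ES + duration = 5 + 7 = 12
Successor of B3 is M. ES(M) = max(sum(A), sum(B)) = max(14, 12) = 14
Free float = ES(successor) - EF(current) = 14 - 12 = 2

2


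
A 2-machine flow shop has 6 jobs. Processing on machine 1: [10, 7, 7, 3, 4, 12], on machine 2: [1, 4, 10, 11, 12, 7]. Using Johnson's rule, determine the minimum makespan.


Apply Johnson's rule:
  Group 1 (a <= b): [(4, 3, 11), (5, 4, 12), (3, 7, 10)]
  Group 2 (a > b): [(6, 12, 7), (2, 7, 4), (1, 10, 1)]
Optimal job order: [4, 5, 3, 6, 2, 1]
Schedule:
  Job 4: M1 done at 3, M2 done at 14
  Job 5: M1 done at 7, M2 done at 26
  Job 3: M1 done at 14, M2 done at 36
  Job 6: M1 done at 26, M2 done at 43
  Job 2: M1 done at 33, M2 done at 47
  Job 1: M1 done at 43, M2 done at 48
Makespan = 48

48


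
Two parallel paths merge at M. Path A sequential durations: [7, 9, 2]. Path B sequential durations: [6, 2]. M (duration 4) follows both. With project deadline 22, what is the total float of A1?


Forward pass: ES(A1) = sum of predecessors on chain A = 0
EF = ES + duration = 0 + 7 = 7
Backward pass: LF(M) = deadline = 22; LS(M) = 22 - 4 = 18
LF(A1) = LS(M) - sum(successors on chain A) = 18 - 11 = 7
LS = LF - duration = 7 - 7 = 0
Total float = LS - ES = 0 - 0 = 0

0


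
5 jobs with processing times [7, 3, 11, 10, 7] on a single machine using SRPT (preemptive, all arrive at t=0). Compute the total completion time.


Since all jobs arrive at t=0, SRPT equals SPT ordering.
SPT order: [3, 7, 7, 10, 11]
Completion times:
  Job 1: p=3, C=3
  Job 2: p=7, C=10
  Job 3: p=7, C=17
  Job 4: p=10, C=27
  Job 5: p=11, C=38
Total completion time = 3 + 10 + 17 + 27 + 38 = 95

95


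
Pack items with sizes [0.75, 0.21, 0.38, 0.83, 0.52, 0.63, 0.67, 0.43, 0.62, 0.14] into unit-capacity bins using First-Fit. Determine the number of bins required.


Place items sequentially using First-Fit:
  Item 0.75 -> new Bin 1
  Item 0.21 -> Bin 1 (now 0.96)
  Item 0.38 -> new Bin 2
  Item 0.83 -> new Bin 3
  Item 0.52 -> Bin 2 (now 0.9)
  Item 0.63 -> new Bin 4
  Item 0.67 -> new Bin 5
  Item 0.43 -> new Bin 6
  Item 0.62 -> new Bin 7
  Item 0.14 -> Bin 3 (now 0.97)
Total bins used = 7

7


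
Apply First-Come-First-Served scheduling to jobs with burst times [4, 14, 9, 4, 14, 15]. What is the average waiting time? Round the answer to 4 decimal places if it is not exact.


FCFS order (as given): [4, 14, 9, 4, 14, 15]
Waiting times:
  Job 1: wait = 0
  Job 2: wait = 4
  Job 3: wait = 18
  Job 4: wait = 27
  Job 5: wait = 31
  Job 6: wait = 45
Sum of waiting times = 125
Average waiting time = 125/6 = 20.8333

20.8333


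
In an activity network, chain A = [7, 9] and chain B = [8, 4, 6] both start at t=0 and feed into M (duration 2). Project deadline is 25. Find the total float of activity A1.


Forward pass: ES(A1) = sum of predecessors on chain A = 0
EF = ES + duration = 0 + 7 = 7
Backward pass: LF(M) = deadline = 25; LS(M) = 25 - 2 = 23
LF(A1) = LS(M) - sum(successors on chain A) = 23 - 9 = 14
LS = LF - duration = 14 - 7 = 7
Total float = LS - ES = 7 - 0 = 7

7


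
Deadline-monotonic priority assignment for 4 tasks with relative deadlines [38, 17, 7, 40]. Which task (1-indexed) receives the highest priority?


Sort tasks by relative deadline (ascending):
  Task 3: deadline = 7
  Task 2: deadline = 17
  Task 1: deadline = 38
  Task 4: deadline = 40
Priority order (highest first): [3, 2, 1, 4]
Highest priority task = 3

3


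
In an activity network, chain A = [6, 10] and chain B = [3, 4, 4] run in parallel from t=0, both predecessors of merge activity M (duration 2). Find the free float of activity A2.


ES(A2) = sum of predecessors on chain A = 6
EF(A2) = ES + duration = 6 + 10 = 16
Successor of A2 is M. ES(M) = max(sum(A), sum(B)) = max(16, 11) = 16
Free float = ES(successor) - EF(current) = 16 - 16 = 0

0


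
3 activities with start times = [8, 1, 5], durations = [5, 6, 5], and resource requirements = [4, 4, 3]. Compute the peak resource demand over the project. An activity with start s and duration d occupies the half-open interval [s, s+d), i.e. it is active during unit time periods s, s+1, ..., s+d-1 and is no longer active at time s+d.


Each activity i is active on [start_i, start_i + duration_i).
Compute total resource usage per time slot:
  t=0: active resources = [], total = 0
  t=1: active resources = [4], total = 4
  t=2: active resources = [4], total = 4
  t=3: active resources = [4], total = 4
  t=4: active resources = [4], total = 4
  t=5: active resources = [4, 3], total = 7
  t=6: active resources = [4, 3], total = 7
  t=7: active resources = [3], total = 3
  t=8: active resources = [4, 3], total = 7
  t=9: active resources = [4, 3], total = 7
  t=10: active resources = [4], total = 4
  t=11: active resources = [4], total = 4
  t=12: active resources = [4], total = 4
Peak resource demand = 7

7


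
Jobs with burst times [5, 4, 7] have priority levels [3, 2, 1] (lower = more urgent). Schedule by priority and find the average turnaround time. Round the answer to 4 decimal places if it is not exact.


Sort by priority (ascending = highest first):
Order: [(1, 7), (2, 4), (3, 5)]
Completion times:
  Priority 1, burst=7, C=7
  Priority 2, burst=4, C=11
  Priority 3, burst=5, C=16
Average turnaround = 34/3 = 11.3333

11.3333


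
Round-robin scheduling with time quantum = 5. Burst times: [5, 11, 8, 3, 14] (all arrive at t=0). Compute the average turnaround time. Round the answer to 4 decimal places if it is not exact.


Time quantum = 5
Execution trace:
  J1 runs 5 units, time = 5
  J2 runs 5 units, time = 10
  J3 runs 5 units, time = 15
  J4 runs 3 units, time = 18
  J5 runs 5 units, time = 23
  J2 runs 5 units, time = 28
  J3 runs 3 units, time = 31
  J5 runs 5 units, time = 36
  J2 runs 1 units, time = 37
  J5 runs 4 units, time = 41
Finish times: [5, 37, 31, 18, 41]
Average turnaround = 132/5 = 26.4

26.4


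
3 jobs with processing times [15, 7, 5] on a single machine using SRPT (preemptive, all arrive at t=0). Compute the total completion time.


Since all jobs arrive at t=0, SRPT equals SPT ordering.
SPT order: [5, 7, 15]
Completion times:
  Job 1: p=5, C=5
  Job 2: p=7, C=12
  Job 3: p=15, C=27
Total completion time = 5 + 12 + 27 = 44

44


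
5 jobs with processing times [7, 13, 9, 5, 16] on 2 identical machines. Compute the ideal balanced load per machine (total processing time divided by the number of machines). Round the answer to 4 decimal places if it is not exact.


Total processing time = 7 + 13 + 9 + 5 + 16 = 50
Number of machines = 2
Ideal balanced load = 50 / 2 = 25.0

25.0


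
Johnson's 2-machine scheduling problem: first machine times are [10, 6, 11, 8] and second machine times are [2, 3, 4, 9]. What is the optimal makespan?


Apply Johnson's rule:
  Group 1 (a <= b): [(4, 8, 9)]
  Group 2 (a > b): [(3, 11, 4), (2, 6, 3), (1, 10, 2)]
Optimal job order: [4, 3, 2, 1]
Schedule:
  Job 4: M1 done at 8, M2 done at 17
  Job 3: M1 done at 19, M2 done at 23
  Job 2: M1 done at 25, M2 done at 28
  Job 1: M1 done at 35, M2 done at 37
Makespan = 37

37


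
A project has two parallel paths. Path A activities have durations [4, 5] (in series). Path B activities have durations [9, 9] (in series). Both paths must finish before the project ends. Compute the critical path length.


Path A total = 4 + 5 = 9
Path B total = 9 + 9 = 18
Critical path = longest path = max(9, 18) = 18

18


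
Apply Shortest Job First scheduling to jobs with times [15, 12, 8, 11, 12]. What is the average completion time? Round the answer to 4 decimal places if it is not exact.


SJF order (ascending): [8, 11, 12, 12, 15]
Completion times:
  Job 1: burst=8, C=8
  Job 2: burst=11, C=19
  Job 3: burst=12, C=31
  Job 4: burst=12, C=43
  Job 5: burst=15, C=58
Average completion = 159/5 = 31.8

31.8


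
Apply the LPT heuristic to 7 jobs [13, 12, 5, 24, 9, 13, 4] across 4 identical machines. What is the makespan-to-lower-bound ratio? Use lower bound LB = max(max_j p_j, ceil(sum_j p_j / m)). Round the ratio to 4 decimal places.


LPT order: [24, 13, 13, 12, 9, 5, 4]
Machine loads after assignment: [24, 18, 17, 21]
LPT makespan = 24
Lower bound = max(max_job, ceil(total/4)) = max(24, 20) = 24
Ratio = 24 / 24 = 1.0

1.0


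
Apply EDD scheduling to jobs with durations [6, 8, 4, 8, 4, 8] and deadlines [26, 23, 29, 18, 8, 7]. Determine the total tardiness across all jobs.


Sort by due date (EDD order): [(8, 7), (4, 8), (8, 18), (8, 23), (6, 26), (4, 29)]
Compute completion times and tardiness:
  Job 1: p=8, d=7, C=8, tardiness=max(0,8-7)=1
  Job 2: p=4, d=8, C=12, tardiness=max(0,12-8)=4
  Job 3: p=8, d=18, C=20, tardiness=max(0,20-18)=2
  Job 4: p=8, d=23, C=28, tardiness=max(0,28-23)=5
  Job 5: p=6, d=26, C=34, tardiness=max(0,34-26)=8
  Job 6: p=4, d=29, C=38, tardiness=max(0,38-29)=9
Total tardiness = 29

29


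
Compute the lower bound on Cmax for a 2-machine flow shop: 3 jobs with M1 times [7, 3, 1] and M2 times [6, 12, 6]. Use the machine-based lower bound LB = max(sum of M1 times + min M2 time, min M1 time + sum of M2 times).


LB1 = sum(M1 times) + min(M2 times) = 11 + 6 = 17
LB2 = min(M1 times) + sum(M2 times) = 1 + 24 = 25
Lower bound = max(LB1, LB2) = max(17, 25) = 25

25


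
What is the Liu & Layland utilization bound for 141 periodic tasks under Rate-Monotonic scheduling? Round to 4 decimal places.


Compute 2^(1/141) = 1.0049280405
Subtract 1: 1.0049280405 - 1 = 0.0049280405
Multiply by n: 141 * 0.0049280405 = 0.6948537105
Round to 4 dp: 0.6949

0.6949


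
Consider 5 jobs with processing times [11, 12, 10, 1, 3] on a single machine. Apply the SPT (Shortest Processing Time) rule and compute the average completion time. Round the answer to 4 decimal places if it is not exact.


Sort jobs by processing time (SPT order): [1, 3, 10, 11, 12]
Compute completion times sequentially:
  Job 1: processing = 1, completes at 1
  Job 2: processing = 3, completes at 4
  Job 3: processing = 10, completes at 14
  Job 4: processing = 11, completes at 25
  Job 5: processing = 12, completes at 37
Sum of completion times = 81
Average completion time = 81/5 = 16.2

16.2


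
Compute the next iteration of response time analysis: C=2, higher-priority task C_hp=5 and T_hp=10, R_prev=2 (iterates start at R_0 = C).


R_next = C + ceil(R_prev / T_hp) * C_hp
ceil(2 / 10) = ceil(0.2) = 1
Interference = 1 * 5 = 5
R_next = 2 + 5 = 7

7


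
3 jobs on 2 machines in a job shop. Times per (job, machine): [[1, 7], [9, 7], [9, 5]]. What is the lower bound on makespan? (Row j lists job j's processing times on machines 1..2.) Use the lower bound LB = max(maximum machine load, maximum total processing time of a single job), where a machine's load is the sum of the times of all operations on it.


Machine loads:
  Machine 1: 1 + 9 + 9 = 19
  Machine 2: 7 + 7 + 5 = 19
Max machine load = 19
Job totals:
  Job 1: 8
  Job 2: 16
  Job 3: 14
Max job total = 16
Lower bound = max(19, 16) = 19

19


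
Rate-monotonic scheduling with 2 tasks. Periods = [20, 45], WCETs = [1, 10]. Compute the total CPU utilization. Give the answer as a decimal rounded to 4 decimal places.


Compute individual utilizations (exact fractions):
  Task 1: C/T = 1/20 (approx. 0.05)
  Task 2: C/T = 10/45 = 2/9 (approx. 0.2222)
Total utilization U = 1/20 + 2/9 = 49/180
Rounded to 4 decimal places: U = 0.2722
RM (Liu & Layland) bound for 2 tasks = 0.828427; compare with U = 49/180 (approx. 0.272222)
U <= bound, so schedulable by RM sufficient condition.

0.2722


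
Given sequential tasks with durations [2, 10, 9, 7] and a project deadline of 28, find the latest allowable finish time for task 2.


LF(activity 2) = deadline - sum of successor durations
Successors: activities 3 through 4 with durations [9, 7]
Sum of successor durations = 16
LF = 28 - 16 = 12

12


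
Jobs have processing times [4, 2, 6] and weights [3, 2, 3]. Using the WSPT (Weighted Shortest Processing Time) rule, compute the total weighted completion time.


Compute p/w ratios and sort ascending (WSPT): [(2, 2), (4, 3), (6, 3)]
Compute weighted completion times:
  Job (p=2,w=2): C=2, w*C=2*2=4
  Job (p=4,w=3): C=6, w*C=3*6=18
  Job (p=6,w=3): C=12, w*C=3*12=36
Total weighted completion time = 58

58


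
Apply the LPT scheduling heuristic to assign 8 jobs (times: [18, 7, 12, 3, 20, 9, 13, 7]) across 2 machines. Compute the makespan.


Sort jobs in decreasing order (LPT): [20, 18, 13, 12, 9, 7, 7, 3]
Assign each job to the least loaded machine:
  Machine 1: jobs [20, 12, 7, 7], load = 46
  Machine 2: jobs [18, 13, 9, 3], load = 43
Makespan = max load = 46

46


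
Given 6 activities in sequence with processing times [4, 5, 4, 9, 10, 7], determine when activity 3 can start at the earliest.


Activity 3 starts after activities 1 through 2 complete.
Predecessor durations: [4, 5]
ES = 4 + 5 = 9

9


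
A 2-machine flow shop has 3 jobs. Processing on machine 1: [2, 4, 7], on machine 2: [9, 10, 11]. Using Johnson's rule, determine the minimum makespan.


Apply Johnson's rule:
  Group 1 (a <= b): [(1, 2, 9), (2, 4, 10), (3, 7, 11)]
  Group 2 (a > b): []
Optimal job order: [1, 2, 3]
Schedule:
  Job 1: M1 done at 2, M2 done at 11
  Job 2: M1 done at 6, M2 done at 21
  Job 3: M1 done at 13, M2 done at 32
Makespan = 32

32


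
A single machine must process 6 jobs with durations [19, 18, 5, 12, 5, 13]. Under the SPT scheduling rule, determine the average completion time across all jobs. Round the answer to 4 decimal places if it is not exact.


Sort jobs by processing time (SPT order): [5, 5, 12, 13, 18, 19]
Compute completion times sequentially:
  Job 1: processing = 5, completes at 5
  Job 2: processing = 5, completes at 10
  Job 3: processing = 12, completes at 22
  Job 4: processing = 13, completes at 35
  Job 5: processing = 18, completes at 53
  Job 6: processing = 19, completes at 72
Sum of completion times = 197
Average completion time = 197/6 = 32.8333

32.8333


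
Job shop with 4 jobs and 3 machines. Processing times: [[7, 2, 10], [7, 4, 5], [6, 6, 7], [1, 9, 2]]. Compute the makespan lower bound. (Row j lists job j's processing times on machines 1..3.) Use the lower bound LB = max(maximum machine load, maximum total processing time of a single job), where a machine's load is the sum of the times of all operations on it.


Machine loads:
  Machine 1: 7 + 7 + 6 + 1 = 21
  Machine 2: 2 + 4 + 6 + 9 = 21
  Machine 3: 10 + 5 + 7 + 2 = 24
Max machine load = 24
Job totals:
  Job 1: 19
  Job 2: 16
  Job 3: 19
  Job 4: 12
Max job total = 19
Lower bound = max(24, 19) = 24

24


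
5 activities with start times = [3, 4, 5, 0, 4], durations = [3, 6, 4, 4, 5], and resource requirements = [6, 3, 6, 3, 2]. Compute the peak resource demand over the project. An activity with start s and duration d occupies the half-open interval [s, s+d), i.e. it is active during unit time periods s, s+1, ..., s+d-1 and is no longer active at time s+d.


Each activity i is active on [start_i, start_i + duration_i).
Compute total resource usage per time slot:
  t=0: active resources = [3], total = 3
  t=1: active resources = [3], total = 3
  t=2: active resources = [3], total = 3
  t=3: active resources = [6, 3], total = 9
  t=4: active resources = [6, 3, 2], total = 11
  t=5: active resources = [6, 3, 6, 2], total = 17
  t=6: active resources = [3, 6, 2], total = 11
  t=7: active resources = [3, 6, 2], total = 11
  t=8: active resources = [3, 6, 2], total = 11
  t=9: active resources = [3], total = 3
Peak resource demand = 17

17


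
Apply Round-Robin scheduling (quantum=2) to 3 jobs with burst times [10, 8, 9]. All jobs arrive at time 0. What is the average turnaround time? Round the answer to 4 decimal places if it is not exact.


Time quantum = 2
Execution trace:
  J1 runs 2 units, time = 2
  J2 runs 2 units, time = 4
  J3 runs 2 units, time = 6
  J1 runs 2 units, time = 8
  J2 runs 2 units, time = 10
  J3 runs 2 units, time = 12
  J1 runs 2 units, time = 14
  J2 runs 2 units, time = 16
  J3 runs 2 units, time = 18
  J1 runs 2 units, time = 20
  J2 runs 2 units, time = 22
  J3 runs 2 units, time = 24
  J1 runs 2 units, time = 26
  J3 runs 1 units, time = 27
Finish times: [26, 22, 27]
Average turnaround = 75/3 = 25.0

25.0


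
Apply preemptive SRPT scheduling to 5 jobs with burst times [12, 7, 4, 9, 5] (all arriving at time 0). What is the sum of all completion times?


Since all jobs arrive at t=0, SRPT equals SPT ordering.
SPT order: [4, 5, 7, 9, 12]
Completion times:
  Job 1: p=4, C=4
  Job 2: p=5, C=9
  Job 3: p=7, C=16
  Job 4: p=9, C=25
  Job 5: p=12, C=37
Total completion time = 4 + 9 + 16 + 25 + 37 = 91

91


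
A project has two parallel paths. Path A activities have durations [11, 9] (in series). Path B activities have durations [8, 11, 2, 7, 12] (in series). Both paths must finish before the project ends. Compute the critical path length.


Path A total = 11 + 9 = 20
Path B total = 8 + 11 + 2 + 7 + 12 = 40
Critical path = longest path = max(20, 40) = 40

40


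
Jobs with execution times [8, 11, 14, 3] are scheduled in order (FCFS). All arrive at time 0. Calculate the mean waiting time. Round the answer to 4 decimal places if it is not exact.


FCFS order (as given): [8, 11, 14, 3]
Waiting times:
  Job 1: wait = 0
  Job 2: wait = 8
  Job 3: wait = 19
  Job 4: wait = 33
Sum of waiting times = 60
Average waiting time = 60/4 = 15.0

15.0


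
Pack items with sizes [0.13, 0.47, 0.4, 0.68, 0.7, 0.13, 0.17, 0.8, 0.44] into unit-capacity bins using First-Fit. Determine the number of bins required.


Place items sequentially using First-Fit:
  Item 0.13 -> new Bin 1
  Item 0.47 -> Bin 1 (now 0.6)
  Item 0.4 -> Bin 1 (now 1.0)
  Item 0.68 -> new Bin 2
  Item 0.7 -> new Bin 3
  Item 0.13 -> Bin 2 (now 0.81)
  Item 0.17 -> Bin 2 (now 0.98)
  Item 0.8 -> new Bin 4
  Item 0.44 -> new Bin 5
Total bins used = 5

5


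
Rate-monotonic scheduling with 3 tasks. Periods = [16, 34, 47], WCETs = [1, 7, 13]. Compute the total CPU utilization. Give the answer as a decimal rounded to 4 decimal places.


Compute individual utilizations (exact fractions):
  Task 1: C/T = 1/16 (approx. 0.0625)
  Task 2: C/T = 7/34 (approx. 0.2059)
  Task 3: C/T = 13/47 (approx. 0.2766)
Total utilization U = 1/16 + 7/34 + 13/47 = 6967/12784
Rounded to 4 decimal places: U = 0.5450
RM (Liu & Layland) bound for 3 tasks = 0.779763; compare with U = 6967/12784 (approx. 0.544978)
U <= bound, so schedulable by RM sufficient condition.

0.5450


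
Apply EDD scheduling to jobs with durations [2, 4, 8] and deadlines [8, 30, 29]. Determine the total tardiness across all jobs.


Sort by due date (EDD order): [(2, 8), (8, 29), (4, 30)]
Compute completion times and tardiness:
  Job 1: p=2, d=8, C=2, tardiness=max(0,2-8)=0
  Job 2: p=8, d=29, C=10, tardiness=max(0,10-29)=0
  Job 3: p=4, d=30, C=14, tardiness=max(0,14-30)=0
Total tardiness = 0

0


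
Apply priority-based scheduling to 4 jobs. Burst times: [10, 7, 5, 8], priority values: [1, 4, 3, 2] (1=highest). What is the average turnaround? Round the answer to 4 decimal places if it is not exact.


Sort by priority (ascending = highest first):
Order: [(1, 10), (2, 8), (3, 5), (4, 7)]
Completion times:
  Priority 1, burst=10, C=10
  Priority 2, burst=8, C=18
  Priority 3, burst=5, C=23
  Priority 4, burst=7, C=30
Average turnaround = 81/4 = 20.25

20.25


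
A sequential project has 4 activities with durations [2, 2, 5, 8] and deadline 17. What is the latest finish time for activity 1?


LF(activity 1) = deadline - sum of successor durations
Successors: activities 2 through 4 with durations [2, 5, 8]
Sum of successor durations = 15
LF = 17 - 15 = 2

2


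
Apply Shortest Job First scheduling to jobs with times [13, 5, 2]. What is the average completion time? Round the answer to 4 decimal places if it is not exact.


SJF order (ascending): [2, 5, 13]
Completion times:
  Job 1: burst=2, C=2
  Job 2: burst=5, C=7
  Job 3: burst=13, C=20
Average completion = 29/3 = 9.6667

9.6667


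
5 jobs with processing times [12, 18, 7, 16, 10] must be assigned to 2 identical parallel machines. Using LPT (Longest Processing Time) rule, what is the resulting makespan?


Sort jobs in decreasing order (LPT): [18, 16, 12, 10, 7]
Assign each job to the least loaded machine:
  Machine 1: jobs [18, 10, 7], load = 35
  Machine 2: jobs [16, 12], load = 28
Makespan = max load = 35

35


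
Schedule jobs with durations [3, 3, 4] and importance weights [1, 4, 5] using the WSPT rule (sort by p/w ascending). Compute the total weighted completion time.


Compute p/w ratios and sort ascending (WSPT): [(3, 4), (4, 5), (3, 1)]
Compute weighted completion times:
  Job (p=3,w=4): C=3, w*C=4*3=12
  Job (p=4,w=5): C=7, w*C=5*7=35
  Job (p=3,w=1): C=10, w*C=1*10=10
Total weighted completion time = 57

57


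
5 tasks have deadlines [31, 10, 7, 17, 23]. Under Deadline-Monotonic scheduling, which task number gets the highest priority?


Sort tasks by relative deadline (ascending):
  Task 3: deadline = 7
  Task 2: deadline = 10
  Task 4: deadline = 17
  Task 5: deadline = 23
  Task 1: deadline = 31
Priority order (highest first): [3, 2, 4, 5, 1]
Highest priority task = 3

3


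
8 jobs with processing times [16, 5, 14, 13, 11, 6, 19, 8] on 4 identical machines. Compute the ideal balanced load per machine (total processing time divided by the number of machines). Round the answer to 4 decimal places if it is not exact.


Total processing time = 16 + 5 + 14 + 13 + 11 + 6 + 19 + 8 = 92
Number of machines = 4
Ideal balanced load = 92 / 4 = 23.0

23.0


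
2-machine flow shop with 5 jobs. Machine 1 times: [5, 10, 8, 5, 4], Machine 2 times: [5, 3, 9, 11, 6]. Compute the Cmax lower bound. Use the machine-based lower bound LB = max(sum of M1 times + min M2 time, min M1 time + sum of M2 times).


LB1 = sum(M1 times) + min(M2 times) = 32 + 3 = 35
LB2 = min(M1 times) + sum(M2 times) = 4 + 34 = 38
Lower bound = max(LB1, LB2) = max(35, 38) = 38

38


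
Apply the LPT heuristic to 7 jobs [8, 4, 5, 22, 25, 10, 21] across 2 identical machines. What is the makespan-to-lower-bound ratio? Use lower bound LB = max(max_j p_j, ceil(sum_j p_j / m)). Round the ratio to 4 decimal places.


LPT order: [25, 22, 21, 10, 8, 5, 4]
Machine loads after assignment: [48, 47]
LPT makespan = 48
Lower bound = max(max_job, ceil(total/2)) = max(25, 48) = 48
Ratio = 48 / 48 = 1.0

1.0


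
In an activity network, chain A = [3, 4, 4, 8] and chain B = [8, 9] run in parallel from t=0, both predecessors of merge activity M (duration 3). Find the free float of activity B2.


ES(B2) = sum of predecessors on chain B = 8
EF(B2) = ES + duration = 8 + 9 = 17
Successor of B2 is M. ES(M) = max(sum(A), sum(B)) = max(19, 17) = 19
Free float = ES(successor) - EF(current) = 19 - 17 = 2

2


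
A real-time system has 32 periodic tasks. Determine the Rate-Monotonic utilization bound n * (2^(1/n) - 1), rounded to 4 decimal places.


Compute 2^(1/32) = 1.0218971487
Subtract 1: 1.0218971487 - 1 = 0.0218971487
Multiply by n: 32 * 0.0218971487 = 0.7007087584
Round to 4 dp: 0.7007

0.7007


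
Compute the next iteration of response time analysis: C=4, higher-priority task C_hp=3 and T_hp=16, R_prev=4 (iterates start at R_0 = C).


R_next = C + ceil(R_prev / T_hp) * C_hp
ceil(4 / 16) = ceil(0.25) = 1
Interference = 1 * 3 = 3
R_next = 4 + 3 = 7

7


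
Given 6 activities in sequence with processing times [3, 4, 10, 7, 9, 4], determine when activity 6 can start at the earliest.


Activity 6 starts after activities 1 through 5 complete.
Predecessor durations: [3, 4, 10, 7, 9]
ES = 3 + 4 + 10 + 7 + 9 = 33

33


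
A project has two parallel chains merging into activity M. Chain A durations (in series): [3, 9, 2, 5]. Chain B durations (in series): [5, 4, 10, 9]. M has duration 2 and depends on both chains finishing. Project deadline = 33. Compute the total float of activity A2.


Forward pass: ES(A2) = sum of predecessors on chain A = 3
EF = ES + duration = 3 + 9 = 12
Backward pass: LF(M) = deadline = 33; LS(M) = 33 - 2 = 31
LF(A2) = LS(M) - sum(successors on chain A) = 31 - 7 = 24
LS = LF - duration = 24 - 9 = 15
Total float = LS - ES = 15 - 3 = 12

12


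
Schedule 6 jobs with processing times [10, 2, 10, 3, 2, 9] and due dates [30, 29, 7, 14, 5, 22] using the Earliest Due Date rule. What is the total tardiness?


Sort by due date (EDD order): [(2, 5), (10, 7), (3, 14), (9, 22), (2, 29), (10, 30)]
Compute completion times and tardiness:
  Job 1: p=2, d=5, C=2, tardiness=max(0,2-5)=0
  Job 2: p=10, d=7, C=12, tardiness=max(0,12-7)=5
  Job 3: p=3, d=14, C=15, tardiness=max(0,15-14)=1
  Job 4: p=9, d=22, C=24, tardiness=max(0,24-22)=2
  Job 5: p=2, d=29, C=26, tardiness=max(0,26-29)=0
  Job 6: p=10, d=30, C=36, tardiness=max(0,36-30)=6
Total tardiness = 14

14


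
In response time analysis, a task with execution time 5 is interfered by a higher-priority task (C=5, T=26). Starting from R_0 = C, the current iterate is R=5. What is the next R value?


R_next = C + ceil(R_prev / T_hp) * C_hp
ceil(5 / 26) = ceil(0.1923) = 1
Interference = 1 * 5 = 5
R_next = 5 + 5 = 10

10


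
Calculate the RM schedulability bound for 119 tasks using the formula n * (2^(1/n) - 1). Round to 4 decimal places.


Compute 2^(1/119) = 1.0058417632
Subtract 1: 1.0058417632 - 1 = 0.0058417632
Multiply by n: 119 * 0.0058417632 = 0.6951698208
Round to 4 dp: 0.6952

0.6952


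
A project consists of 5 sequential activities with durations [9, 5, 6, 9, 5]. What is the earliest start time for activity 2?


Activity 2 starts after activities 1 through 1 complete.
Predecessor durations: [9]
ES = 9 = 9

9


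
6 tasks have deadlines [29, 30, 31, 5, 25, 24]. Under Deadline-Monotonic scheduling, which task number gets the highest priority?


Sort tasks by relative deadline (ascending):
  Task 4: deadline = 5
  Task 6: deadline = 24
  Task 5: deadline = 25
  Task 1: deadline = 29
  Task 2: deadline = 30
  Task 3: deadline = 31
Priority order (highest first): [4, 6, 5, 1, 2, 3]
Highest priority task = 4

4


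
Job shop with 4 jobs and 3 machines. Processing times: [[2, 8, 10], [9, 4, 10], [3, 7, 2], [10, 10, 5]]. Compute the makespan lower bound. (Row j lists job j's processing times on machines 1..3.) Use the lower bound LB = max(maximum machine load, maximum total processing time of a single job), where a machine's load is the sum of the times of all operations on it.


Machine loads:
  Machine 1: 2 + 9 + 3 + 10 = 24
  Machine 2: 8 + 4 + 7 + 10 = 29
  Machine 3: 10 + 10 + 2 + 5 = 27
Max machine load = 29
Job totals:
  Job 1: 20
  Job 2: 23
  Job 3: 12
  Job 4: 25
Max job total = 25
Lower bound = max(29, 25) = 29

29


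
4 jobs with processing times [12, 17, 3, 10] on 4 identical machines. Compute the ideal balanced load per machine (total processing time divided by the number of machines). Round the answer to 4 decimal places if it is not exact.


Total processing time = 12 + 17 + 3 + 10 = 42
Number of machines = 4
Ideal balanced load = 42 / 4 = 10.5

10.5


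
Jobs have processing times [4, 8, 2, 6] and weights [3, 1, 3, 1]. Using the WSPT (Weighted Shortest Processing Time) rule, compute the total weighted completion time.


Compute p/w ratios and sort ascending (WSPT): [(2, 3), (4, 3), (6, 1), (8, 1)]
Compute weighted completion times:
  Job (p=2,w=3): C=2, w*C=3*2=6
  Job (p=4,w=3): C=6, w*C=3*6=18
  Job (p=6,w=1): C=12, w*C=1*12=12
  Job (p=8,w=1): C=20, w*C=1*20=20
Total weighted completion time = 56

56


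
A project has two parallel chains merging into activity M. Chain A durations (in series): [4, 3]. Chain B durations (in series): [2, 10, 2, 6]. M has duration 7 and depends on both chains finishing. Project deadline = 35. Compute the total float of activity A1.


Forward pass: ES(A1) = sum of predecessors on chain A = 0
EF = ES + duration = 0 + 4 = 4
Backward pass: LF(M) = deadline = 35; LS(M) = 35 - 7 = 28
LF(A1) = LS(M) - sum(successors on chain A) = 28 - 3 = 25
LS = LF - duration = 25 - 4 = 21
Total float = LS - ES = 21 - 0 = 21

21


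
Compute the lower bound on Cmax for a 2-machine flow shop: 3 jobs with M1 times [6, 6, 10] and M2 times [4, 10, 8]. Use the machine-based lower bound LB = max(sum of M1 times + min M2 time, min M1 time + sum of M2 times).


LB1 = sum(M1 times) + min(M2 times) = 22 + 4 = 26
LB2 = min(M1 times) + sum(M2 times) = 6 + 22 = 28
Lower bound = max(LB1, LB2) = max(26, 28) = 28

28


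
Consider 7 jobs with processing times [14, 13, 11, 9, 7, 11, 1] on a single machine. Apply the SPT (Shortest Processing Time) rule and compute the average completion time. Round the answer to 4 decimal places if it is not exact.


Sort jobs by processing time (SPT order): [1, 7, 9, 11, 11, 13, 14]
Compute completion times sequentially:
  Job 1: processing = 1, completes at 1
  Job 2: processing = 7, completes at 8
  Job 3: processing = 9, completes at 17
  Job 4: processing = 11, completes at 28
  Job 5: processing = 11, completes at 39
  Job 6: processing = 13, completes at 52
  Job 7: processing = 14, completes at 66
Sum of completion times = 211
Average completion time = 211/7 = 30.1429

30.1429


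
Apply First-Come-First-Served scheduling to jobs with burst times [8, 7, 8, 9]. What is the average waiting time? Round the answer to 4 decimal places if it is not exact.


FCFS order (as given): [8, 7, 8, 9]
Waiting times:
  Job 1: wait = 0
  Job 2: wait = 8
  Job 3: wait = 15
  Job 4: wait = 23
Sum of waiting times = 46
Average waiting time = 46/4 = 11.5

11.5


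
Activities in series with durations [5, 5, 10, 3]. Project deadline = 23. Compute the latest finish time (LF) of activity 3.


LF(activity 3) = deadline - sum of successor durations
Successors: activities 4 through 4 with durations [3]
Sum of successor durations = 3
LF = 23 - 3 = 20

20


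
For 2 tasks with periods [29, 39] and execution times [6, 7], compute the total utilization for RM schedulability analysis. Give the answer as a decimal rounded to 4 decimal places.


Compute individual utilizations (exact fractions):
  Task 1: C/T = 6/29 (approx. 0.2069)
  Task 2: C/T = 7/39 (approx. 0.1795)
Total utilization U = 6/29 + 7/39 = 437/1131
Rounded to 4 decimal places: U = 0.3864
RM (Liu & Layland) bound for 2 tasks = 0.828427; compare with U = 437/1131 (approx. 0.386384)
U <= bound, so schedulable by RM sufficient condition.

0.3864


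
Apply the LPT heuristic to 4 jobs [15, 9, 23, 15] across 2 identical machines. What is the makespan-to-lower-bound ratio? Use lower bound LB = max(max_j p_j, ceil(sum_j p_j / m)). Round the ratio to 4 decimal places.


LPT order: [23, 15, 15, 9]
Machine loads after assignment: [32, 30]
LPT makespan = 32
Lower bound = max(max_job, ceil(total/2)) = max(23, 31) = 31
Ratio = 32 / 31 = 1.0323

1.0323
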